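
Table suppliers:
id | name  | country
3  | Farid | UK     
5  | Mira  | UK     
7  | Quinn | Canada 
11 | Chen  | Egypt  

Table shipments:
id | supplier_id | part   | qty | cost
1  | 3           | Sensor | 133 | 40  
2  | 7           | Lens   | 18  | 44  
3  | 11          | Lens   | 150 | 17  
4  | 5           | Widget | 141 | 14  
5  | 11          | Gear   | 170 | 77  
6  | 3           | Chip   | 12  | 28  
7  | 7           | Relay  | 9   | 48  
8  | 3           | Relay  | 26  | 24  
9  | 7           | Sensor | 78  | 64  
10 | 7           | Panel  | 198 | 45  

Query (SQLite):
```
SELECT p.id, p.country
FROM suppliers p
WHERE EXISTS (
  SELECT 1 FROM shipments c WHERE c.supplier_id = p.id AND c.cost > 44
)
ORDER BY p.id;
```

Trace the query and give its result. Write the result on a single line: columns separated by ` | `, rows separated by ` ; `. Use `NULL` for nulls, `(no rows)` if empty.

7 | Canada ; 11 | Egypt

For each suppliers row, check whether any shipments with matching supplier_id has cost > 44.
Keep rows where that is true.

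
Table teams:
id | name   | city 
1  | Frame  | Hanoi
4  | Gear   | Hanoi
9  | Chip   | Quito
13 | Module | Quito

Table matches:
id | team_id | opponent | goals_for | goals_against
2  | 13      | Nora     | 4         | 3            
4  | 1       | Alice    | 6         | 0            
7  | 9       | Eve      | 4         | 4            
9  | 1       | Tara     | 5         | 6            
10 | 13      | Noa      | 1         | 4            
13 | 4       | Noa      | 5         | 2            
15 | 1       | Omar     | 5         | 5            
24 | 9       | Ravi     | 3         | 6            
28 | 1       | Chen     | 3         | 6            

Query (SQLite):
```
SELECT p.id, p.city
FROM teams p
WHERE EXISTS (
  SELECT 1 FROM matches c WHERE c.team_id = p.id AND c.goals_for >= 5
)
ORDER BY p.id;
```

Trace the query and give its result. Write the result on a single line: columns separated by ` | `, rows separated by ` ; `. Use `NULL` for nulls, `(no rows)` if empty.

For each teams row, check whether any matches with matching team_id has goals_for >= 5.
Keep rows where that is true.

1 | Hanoi ; 4 | Hanoi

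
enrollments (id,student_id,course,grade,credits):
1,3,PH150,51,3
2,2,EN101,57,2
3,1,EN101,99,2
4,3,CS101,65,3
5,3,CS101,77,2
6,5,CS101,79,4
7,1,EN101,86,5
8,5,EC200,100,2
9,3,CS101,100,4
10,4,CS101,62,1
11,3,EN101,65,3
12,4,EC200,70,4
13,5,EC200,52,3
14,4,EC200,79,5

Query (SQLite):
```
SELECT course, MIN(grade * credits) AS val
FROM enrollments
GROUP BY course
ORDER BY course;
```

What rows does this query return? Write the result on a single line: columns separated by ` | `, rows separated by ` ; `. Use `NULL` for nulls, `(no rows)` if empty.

For each row compute grade * credits.
Group by course; take MIN of the expression per group.
  CS101: ids {4, 5, 6, 9, 10} → MIN(grade * credits)=62
  EC200: ids {8, 12, 13, 14} → MIN(grade * credits)=156
  EN101: ids {2, 3, 7, 11} → MIN(grade * credits)=114
  PH150: ids {1} → MIN(grade * credits)=153

CS101 | 62 ; EC200 | 156 ; EN101 | 114 ; PH150 | 153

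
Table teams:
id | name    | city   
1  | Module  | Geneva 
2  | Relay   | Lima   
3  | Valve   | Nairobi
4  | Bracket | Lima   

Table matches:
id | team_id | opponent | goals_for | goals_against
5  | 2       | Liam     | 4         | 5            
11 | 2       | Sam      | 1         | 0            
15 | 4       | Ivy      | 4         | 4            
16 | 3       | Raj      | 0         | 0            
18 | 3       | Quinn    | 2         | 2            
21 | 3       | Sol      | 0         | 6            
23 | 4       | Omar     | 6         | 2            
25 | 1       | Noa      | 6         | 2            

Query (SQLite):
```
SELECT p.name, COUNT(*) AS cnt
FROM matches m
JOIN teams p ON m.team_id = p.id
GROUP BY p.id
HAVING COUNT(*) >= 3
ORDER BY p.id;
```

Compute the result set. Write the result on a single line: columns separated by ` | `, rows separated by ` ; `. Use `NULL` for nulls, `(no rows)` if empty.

Join each matches row to its teams via team_id.
Group joined rows by teams.id; compute COUNT(*) per group.
HAVING: keep groups with count ≥ 3.
  1: ids {25} → COUNT(*)=1
  2: ids {5, 11} → COUNT(*)=2
  3: ids {16, 18, 21} → COUNT(*)=3
  4: ids {15, 23} → COUNT(*)=2

Valve | 3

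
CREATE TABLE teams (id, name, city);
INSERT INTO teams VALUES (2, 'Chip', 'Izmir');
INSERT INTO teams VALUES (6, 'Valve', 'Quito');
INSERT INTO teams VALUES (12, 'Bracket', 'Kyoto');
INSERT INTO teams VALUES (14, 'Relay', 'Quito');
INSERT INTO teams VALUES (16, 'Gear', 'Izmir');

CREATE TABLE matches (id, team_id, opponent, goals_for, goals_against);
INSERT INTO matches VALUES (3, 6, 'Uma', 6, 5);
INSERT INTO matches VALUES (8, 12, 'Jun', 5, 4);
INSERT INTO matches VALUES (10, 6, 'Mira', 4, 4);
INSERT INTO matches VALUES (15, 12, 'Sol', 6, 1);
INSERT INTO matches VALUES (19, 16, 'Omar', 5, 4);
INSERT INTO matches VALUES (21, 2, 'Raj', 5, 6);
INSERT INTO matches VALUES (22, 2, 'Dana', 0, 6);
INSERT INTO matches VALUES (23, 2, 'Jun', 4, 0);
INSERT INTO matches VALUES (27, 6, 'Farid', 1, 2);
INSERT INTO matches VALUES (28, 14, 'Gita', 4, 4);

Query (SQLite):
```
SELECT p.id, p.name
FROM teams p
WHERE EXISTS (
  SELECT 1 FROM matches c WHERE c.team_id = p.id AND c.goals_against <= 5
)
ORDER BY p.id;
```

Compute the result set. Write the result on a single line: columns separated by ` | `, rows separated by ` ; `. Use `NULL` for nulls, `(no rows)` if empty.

For each teams row, check whether any matches with matching team_id has goals_against <= 5.
Keep rows where that is true.

2 | Chip ; 6 | Valve ; 12 | Bracket ; 14 | Relay ; 16 | Gear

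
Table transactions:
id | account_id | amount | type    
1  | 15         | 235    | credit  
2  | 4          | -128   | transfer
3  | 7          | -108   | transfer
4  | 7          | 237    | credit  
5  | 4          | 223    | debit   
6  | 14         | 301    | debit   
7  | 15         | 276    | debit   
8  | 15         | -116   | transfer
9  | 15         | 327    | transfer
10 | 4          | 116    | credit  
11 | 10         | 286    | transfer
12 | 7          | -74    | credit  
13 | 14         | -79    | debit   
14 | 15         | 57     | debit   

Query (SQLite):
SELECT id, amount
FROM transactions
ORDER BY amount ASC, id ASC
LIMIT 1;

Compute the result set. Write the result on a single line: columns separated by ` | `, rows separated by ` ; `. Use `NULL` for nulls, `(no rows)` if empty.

Sort by amount asc, tiebreak id asc: (-128, id=2), (-116, id=8), (-108, id=3), (-79, id=13) …. Take first 1.

2 | -128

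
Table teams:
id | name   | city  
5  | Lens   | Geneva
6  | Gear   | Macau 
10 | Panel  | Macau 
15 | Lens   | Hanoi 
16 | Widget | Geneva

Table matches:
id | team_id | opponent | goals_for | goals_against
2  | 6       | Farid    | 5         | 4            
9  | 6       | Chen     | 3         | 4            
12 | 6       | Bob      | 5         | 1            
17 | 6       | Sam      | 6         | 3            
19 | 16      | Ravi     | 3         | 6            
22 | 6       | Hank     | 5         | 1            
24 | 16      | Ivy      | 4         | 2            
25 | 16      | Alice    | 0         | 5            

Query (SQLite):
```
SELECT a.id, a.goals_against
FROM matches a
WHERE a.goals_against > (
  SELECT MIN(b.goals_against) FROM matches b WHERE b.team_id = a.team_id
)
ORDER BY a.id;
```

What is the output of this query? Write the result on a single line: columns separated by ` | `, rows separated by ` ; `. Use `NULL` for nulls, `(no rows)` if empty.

2 | 4 ; 9 | 4 ; 17 | 3 ; 19 | 6 ; 25 | 5

For each matches row a, compute MIN(goals_against) over rows sharing a.team_id.
Keep row a if a.goals_against > that per-group MIN.
  team_id=6: MIN(goals_against) = 1
  team_id=16: MIN(goals_against) = 2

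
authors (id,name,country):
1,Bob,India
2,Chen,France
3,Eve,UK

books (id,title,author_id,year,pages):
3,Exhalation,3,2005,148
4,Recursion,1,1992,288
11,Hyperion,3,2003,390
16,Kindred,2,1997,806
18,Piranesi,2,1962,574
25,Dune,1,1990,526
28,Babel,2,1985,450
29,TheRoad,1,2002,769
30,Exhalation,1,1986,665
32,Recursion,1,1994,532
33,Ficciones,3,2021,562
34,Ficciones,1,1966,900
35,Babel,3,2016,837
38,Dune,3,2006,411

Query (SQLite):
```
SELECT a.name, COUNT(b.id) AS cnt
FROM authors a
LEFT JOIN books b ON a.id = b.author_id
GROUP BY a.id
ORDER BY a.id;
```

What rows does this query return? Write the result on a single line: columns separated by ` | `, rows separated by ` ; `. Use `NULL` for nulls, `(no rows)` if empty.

LEFT JOIN keeps every authors row; unmatched ones get NULL for books columns.
Group by authors.id and compute COUNT(b.id). COUNT(col) of an all-NULL group is 0.
  1: ids {4, 25, 29, 30, 32, 34} → COUNT(b.id)=6
  2: ids {16, 18, 28} → COUNT(b.id)=3
  3: ids {3, 11, 33, 35, 38} → COUNT(b.id)=5

Bob | 6 ; Chen | 3 ; Eve | 5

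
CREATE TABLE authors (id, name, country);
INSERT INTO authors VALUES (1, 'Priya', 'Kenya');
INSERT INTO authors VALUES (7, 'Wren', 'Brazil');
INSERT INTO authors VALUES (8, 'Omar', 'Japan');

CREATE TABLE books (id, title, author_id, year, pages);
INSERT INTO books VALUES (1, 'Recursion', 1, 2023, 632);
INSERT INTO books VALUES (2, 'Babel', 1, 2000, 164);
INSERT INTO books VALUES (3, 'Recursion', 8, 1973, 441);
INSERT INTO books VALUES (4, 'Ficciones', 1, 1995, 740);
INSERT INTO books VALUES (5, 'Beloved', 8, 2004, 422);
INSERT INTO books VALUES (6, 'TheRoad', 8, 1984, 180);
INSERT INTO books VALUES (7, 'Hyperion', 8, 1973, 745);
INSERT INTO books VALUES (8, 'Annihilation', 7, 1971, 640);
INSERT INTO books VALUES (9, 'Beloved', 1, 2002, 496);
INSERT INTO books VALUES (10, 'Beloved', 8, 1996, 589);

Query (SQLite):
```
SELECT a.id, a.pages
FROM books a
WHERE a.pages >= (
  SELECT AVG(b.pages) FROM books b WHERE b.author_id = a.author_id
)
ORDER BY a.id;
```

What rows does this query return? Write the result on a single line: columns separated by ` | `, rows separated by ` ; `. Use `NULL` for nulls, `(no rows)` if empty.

For each books row a, compute AVG(pages) over rows sharing a.author_id.
Keep row a if a.pages >= that per-group AVG.
  author_id=1: AVG(pages) = 508.0
  author_id=7: AVG(pages) = 640.0
  author_id=8: AVG(pages) = 475.4

1 | 632 ; 4 | 740 ; 7 | 745 ; 8 | 640 ; 10 | 589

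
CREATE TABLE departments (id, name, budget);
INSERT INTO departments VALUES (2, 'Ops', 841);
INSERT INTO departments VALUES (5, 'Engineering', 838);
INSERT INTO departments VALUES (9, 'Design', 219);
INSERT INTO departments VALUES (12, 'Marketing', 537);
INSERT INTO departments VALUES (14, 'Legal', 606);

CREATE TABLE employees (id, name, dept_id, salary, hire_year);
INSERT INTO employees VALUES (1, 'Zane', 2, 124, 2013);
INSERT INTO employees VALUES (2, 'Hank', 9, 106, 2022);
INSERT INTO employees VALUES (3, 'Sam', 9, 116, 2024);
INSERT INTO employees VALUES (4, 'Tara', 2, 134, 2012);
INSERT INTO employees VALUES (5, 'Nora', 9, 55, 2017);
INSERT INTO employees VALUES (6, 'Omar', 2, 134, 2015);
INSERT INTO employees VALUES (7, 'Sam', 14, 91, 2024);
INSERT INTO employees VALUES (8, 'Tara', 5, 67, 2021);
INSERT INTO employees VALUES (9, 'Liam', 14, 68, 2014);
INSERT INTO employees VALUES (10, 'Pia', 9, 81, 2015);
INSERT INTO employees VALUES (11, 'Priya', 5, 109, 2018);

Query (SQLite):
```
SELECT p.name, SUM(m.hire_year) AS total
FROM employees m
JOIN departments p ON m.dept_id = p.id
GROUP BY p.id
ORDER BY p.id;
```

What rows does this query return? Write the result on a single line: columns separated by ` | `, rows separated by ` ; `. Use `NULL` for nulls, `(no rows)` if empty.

Ops | 6040 ; Engineering | 4039 ; Design | 8078 ; Legal | 4038

Join each employees row to its departments via dept_id.
Group joined rows by departments.id; compute SUM(m.hire_year) per group.
  2: ids {1, 4, 6} → SUM(m.hire_year)=6040
  5: ids {8, 11} → SUM(m.hire_year)=4039
  9: ids {2, 3, 5, 10} → SUM(m.hire_year)=8078
  14: ids {7, 9} → SUM(m.hire_year)=4038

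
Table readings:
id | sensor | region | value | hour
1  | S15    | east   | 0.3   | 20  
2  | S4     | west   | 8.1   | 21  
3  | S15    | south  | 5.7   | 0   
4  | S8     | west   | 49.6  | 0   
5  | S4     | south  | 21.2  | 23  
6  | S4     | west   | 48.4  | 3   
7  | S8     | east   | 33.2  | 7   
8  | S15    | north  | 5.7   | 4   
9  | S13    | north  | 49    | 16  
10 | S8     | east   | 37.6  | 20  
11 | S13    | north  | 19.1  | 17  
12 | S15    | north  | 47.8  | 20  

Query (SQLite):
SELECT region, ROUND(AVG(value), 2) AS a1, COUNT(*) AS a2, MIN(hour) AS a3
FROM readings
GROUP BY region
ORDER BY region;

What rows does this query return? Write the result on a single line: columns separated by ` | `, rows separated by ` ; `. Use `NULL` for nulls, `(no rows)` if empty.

Group readings by region.
Per group compute: ROUND(AVG(value), 2), COUNT(*), MIN(hour).
  east: ids {1, 7, 10} → ROUND(AVG(value), 2)=23.7, COUNT(*)=3, MIN(hour)=7
  north: ids {8, 9, 11, 12} → ROUND(AVG(value), 2)=30.4, COUNT(*)=4, MIN(hour)=4
  south: ids {3, 5} → ROUND(AVG(value), 2)=13.45, COUNT(*)=2, MIN(hour)=0
  west: ids {2, 4, 6} → ROUND(AVG(value), 2)=35.37, COUNT(*)=3, MIN(hour)=0

east | 23.7 | 3 | 7 ; north | 30.4 | 4 | 4 ; south | 13.45 | 2 | 0 ; west | 35.37 | 3 | 0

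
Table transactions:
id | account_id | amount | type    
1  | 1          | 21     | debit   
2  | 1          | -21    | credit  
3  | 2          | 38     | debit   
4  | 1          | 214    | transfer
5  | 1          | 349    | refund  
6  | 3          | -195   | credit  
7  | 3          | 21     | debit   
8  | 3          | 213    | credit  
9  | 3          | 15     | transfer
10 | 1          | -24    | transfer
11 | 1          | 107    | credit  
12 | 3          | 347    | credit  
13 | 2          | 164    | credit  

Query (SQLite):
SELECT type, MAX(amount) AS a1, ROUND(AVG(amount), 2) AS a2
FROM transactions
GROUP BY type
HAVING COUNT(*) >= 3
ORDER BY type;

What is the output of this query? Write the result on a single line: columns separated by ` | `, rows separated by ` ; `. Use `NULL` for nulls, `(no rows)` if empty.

credit | 347 | 102.5 ; debit | 38 | 26.67 ; transfer | 214 | 68.33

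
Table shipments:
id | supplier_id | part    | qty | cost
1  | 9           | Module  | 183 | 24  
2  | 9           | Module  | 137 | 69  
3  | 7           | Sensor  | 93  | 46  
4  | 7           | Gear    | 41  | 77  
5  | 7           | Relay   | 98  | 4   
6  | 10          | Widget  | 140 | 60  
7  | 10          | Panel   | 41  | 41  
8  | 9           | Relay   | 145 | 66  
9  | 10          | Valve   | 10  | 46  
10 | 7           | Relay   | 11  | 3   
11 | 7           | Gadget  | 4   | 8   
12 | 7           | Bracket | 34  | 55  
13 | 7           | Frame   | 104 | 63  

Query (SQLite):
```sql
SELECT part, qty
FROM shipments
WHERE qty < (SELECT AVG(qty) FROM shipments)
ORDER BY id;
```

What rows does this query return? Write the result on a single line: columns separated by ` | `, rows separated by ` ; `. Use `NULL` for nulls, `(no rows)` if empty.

Gear | 41 ; Panel | 41 ; Valve | 10 ; Relay | 11 ; Gadget | 4 ; Bracket | 34

Scalar subquery: AVG(qty) over all shipments rows = 80.076923 (≈; comparison uses full precision).
Keep rows where qty < that value.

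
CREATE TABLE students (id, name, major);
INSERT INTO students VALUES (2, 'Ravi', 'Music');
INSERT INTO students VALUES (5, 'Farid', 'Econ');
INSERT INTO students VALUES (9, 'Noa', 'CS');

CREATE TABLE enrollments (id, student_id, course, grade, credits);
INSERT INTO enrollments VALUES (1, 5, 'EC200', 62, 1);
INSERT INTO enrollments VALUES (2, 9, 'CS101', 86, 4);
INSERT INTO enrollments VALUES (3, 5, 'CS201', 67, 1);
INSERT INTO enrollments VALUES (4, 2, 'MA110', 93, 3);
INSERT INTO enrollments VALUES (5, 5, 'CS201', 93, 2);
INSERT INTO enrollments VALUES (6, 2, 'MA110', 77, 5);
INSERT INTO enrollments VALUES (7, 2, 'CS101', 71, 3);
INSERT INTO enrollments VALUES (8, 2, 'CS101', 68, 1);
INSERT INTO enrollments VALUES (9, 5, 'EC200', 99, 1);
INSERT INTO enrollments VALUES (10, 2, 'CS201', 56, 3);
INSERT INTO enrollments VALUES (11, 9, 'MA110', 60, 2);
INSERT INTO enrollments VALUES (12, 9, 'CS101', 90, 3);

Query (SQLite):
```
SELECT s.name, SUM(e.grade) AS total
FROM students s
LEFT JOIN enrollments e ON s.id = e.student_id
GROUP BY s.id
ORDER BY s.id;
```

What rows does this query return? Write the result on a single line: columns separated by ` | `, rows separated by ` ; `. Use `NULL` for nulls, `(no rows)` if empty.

Ravi | 365 ; Farid | 321 ; Noa | 236

LEFT JOIN keeps every students row; unmatched ones get NULL for enrollments columns.
Group by students.id and compute SUM(e.grade). SUM over an all-NULL group is NULL.
  2: ids {4, 6, 7, 8, 10} → SUM(e.grade)=365
  5: ids {1, 3, 5, 9} → SUM(e.grade)=321
  9: ids {2, 11, 12} → SUM(e.grade)=236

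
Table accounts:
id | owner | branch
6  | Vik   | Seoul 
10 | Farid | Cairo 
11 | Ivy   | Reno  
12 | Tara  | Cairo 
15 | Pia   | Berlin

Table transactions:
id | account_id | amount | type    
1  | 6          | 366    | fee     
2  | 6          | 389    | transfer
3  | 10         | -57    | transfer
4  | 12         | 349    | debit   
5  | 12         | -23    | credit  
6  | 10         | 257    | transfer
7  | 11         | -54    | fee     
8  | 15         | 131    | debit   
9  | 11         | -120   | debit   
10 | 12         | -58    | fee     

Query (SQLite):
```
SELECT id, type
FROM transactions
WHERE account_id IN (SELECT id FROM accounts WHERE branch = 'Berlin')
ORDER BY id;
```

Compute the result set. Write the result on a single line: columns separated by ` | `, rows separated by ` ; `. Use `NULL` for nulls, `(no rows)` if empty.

8 | debit

Inner query: accounts.id where branch = 'Berlin'.
Outer: keep transactions rows whose account_id is in that set.
Inner query → {15}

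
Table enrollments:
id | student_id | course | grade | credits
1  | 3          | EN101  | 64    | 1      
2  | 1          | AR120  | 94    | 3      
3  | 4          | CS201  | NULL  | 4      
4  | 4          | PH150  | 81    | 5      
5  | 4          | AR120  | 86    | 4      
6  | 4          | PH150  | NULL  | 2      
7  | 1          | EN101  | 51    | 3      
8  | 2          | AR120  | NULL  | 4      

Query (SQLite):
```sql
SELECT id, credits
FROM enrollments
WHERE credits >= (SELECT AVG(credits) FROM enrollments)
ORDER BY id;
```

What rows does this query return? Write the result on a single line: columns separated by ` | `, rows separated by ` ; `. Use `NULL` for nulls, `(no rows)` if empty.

3 | 4 ; 4 | 5 ; 5 | 4 ; 8 | 4

Scalar subquery: AVG(credits) over all enrollments rows = 3.25.
Keep rows where credits >= that value.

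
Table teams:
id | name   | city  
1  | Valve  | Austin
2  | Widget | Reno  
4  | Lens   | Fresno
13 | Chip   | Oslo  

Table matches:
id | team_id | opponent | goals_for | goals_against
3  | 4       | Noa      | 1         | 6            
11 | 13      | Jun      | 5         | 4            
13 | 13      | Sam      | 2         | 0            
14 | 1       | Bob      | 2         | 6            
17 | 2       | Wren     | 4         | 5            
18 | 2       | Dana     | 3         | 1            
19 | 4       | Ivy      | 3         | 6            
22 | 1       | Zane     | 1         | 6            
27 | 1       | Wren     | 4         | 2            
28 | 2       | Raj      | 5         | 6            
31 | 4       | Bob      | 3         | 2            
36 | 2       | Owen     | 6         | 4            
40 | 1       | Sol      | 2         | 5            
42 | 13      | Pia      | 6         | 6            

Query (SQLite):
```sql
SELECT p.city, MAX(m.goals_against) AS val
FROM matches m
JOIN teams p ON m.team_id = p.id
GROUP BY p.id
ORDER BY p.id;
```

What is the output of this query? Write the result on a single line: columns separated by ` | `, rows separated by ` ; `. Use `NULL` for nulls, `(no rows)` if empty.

Austin | 6 ; Reno | 6 ; Fresno | 6 ; Oslo | 6

Join each matches row to its teams via team_id.
Group joined rows by teams.id; compute MAX(m.goals_against) per group.
  1: ids {14, 22, 27, 40} → MAX(m.goals_against)=6
  2: ids {17, 18, 28, 36} → MAX(m.goals_against)=6
  4: ids {3, 19, 31} → MAX(m.goals_against)=6
  13: ids {11, 13, 42} → MAX(m.goals_against)=6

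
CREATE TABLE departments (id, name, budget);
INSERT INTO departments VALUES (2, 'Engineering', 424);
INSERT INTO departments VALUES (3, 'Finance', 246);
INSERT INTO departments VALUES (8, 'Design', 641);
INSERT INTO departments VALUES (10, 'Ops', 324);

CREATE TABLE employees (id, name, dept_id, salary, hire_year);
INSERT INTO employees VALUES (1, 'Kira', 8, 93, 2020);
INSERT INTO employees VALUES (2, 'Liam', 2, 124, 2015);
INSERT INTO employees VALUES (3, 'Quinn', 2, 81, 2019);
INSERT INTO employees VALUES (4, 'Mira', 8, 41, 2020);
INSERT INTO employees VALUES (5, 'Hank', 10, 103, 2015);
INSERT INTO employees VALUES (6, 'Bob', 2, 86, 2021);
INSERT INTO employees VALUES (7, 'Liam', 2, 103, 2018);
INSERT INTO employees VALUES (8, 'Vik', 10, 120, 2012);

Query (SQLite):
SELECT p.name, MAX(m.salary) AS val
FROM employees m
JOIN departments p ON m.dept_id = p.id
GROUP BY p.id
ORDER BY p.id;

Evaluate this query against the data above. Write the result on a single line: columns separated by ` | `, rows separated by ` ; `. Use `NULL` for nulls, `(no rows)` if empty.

Join each employees row to its departments via dept_id.
Group joined rows by departments.id; compute MAX(m.salary) per group.
  2: ids {2, 3, 6, 7} → MAX(m.salary)=124
  8: ids {1, 4} → MAX(m.salary)=93
  10: ids {5, 8} → MAX(m.salary)=120

Engineering | 124 ; Design | 93 ; Ops | 120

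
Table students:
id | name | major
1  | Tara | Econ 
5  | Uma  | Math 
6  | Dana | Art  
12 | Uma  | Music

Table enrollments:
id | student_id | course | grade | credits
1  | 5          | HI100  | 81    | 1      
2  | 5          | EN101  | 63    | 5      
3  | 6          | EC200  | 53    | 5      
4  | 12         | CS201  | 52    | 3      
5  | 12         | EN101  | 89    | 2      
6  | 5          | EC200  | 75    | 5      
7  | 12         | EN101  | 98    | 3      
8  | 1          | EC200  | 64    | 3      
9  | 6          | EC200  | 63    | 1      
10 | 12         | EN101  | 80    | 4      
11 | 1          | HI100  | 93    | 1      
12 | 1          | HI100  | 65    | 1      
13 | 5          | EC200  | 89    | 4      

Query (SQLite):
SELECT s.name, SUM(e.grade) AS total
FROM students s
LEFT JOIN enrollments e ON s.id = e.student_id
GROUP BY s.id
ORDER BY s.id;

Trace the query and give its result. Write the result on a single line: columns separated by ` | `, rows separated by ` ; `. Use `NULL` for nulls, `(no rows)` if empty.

LEFT JOIN keeps every students row; unmatched ones get NULL for enrollments columns.
Group by students.id and compute SUM(e.grade). SUM over an all-NULL group is NULL.
  1: ids {8, 11, 12} → SUM(e.grade)=222
  5: ids {1, 2, 6, 13} → SUM(e.grade)=308
  6: ids {3, 9} → SUM(e.grade)=116
  12: ids {4, 5, 7, 10} → SUM(e.grade)=319

Tara | 222 ; Uma | 308 ; Dana | 116 ; Uma | 319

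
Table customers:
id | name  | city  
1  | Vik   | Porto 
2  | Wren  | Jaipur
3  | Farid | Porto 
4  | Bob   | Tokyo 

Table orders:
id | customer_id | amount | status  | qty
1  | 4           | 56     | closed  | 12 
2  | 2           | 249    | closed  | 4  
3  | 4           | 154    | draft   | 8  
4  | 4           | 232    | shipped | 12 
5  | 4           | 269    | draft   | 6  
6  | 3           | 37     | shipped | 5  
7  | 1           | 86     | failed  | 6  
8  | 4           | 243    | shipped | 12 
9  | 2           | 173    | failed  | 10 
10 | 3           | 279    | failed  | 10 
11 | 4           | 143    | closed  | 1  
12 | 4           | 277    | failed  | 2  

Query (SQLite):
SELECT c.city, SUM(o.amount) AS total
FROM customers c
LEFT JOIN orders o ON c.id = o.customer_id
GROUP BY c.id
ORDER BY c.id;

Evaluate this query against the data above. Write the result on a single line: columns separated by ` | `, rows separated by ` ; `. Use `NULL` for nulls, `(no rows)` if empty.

Porto | 86 ; Jaipur | 422 ; Porto | 316 ; Tokyo | 1374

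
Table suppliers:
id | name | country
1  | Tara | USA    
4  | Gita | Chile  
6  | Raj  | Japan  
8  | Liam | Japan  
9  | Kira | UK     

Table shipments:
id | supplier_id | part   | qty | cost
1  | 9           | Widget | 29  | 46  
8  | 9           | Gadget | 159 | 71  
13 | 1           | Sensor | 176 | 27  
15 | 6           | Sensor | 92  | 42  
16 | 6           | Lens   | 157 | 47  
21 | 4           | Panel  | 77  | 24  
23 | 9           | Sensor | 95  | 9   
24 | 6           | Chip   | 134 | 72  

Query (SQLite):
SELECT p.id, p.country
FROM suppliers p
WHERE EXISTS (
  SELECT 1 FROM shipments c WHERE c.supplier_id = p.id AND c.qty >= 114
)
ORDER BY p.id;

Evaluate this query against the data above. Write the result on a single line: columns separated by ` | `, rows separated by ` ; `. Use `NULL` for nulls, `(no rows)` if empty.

1 | USA ; 6 | Japan ; 9 | UK

For each suppliers row, check whether any shipments with matching supplier_id has qty >= 114.
Keep rows where that is true.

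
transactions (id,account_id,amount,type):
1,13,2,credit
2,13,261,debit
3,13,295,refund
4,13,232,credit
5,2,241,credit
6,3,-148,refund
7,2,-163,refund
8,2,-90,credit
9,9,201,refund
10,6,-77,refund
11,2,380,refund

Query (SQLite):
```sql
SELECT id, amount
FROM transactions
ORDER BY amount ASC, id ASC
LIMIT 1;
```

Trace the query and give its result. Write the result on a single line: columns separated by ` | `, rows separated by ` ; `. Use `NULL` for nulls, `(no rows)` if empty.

7 | -163

Sort by amount asc, tiebreak id asc: (-163, id=7), (-148, id=6), (-90, id=8), (-77, id=10) …. Take first 1.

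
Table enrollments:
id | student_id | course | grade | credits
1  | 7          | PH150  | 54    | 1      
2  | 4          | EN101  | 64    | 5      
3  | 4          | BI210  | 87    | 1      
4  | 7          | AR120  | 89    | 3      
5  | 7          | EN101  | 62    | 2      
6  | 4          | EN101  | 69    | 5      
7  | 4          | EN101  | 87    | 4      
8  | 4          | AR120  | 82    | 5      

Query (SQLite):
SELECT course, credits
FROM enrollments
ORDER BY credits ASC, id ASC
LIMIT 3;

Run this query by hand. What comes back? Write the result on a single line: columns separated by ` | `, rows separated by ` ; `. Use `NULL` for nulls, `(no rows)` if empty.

Sort by credits asc, tiebreak id asc: (1, id=1), (1, id=3), (2, id=5), (3, id=4), (4, id=7), (5, id=2) …. Take first 3.

PH150 | 1 ; BI210 | 1 ; EN101 | 2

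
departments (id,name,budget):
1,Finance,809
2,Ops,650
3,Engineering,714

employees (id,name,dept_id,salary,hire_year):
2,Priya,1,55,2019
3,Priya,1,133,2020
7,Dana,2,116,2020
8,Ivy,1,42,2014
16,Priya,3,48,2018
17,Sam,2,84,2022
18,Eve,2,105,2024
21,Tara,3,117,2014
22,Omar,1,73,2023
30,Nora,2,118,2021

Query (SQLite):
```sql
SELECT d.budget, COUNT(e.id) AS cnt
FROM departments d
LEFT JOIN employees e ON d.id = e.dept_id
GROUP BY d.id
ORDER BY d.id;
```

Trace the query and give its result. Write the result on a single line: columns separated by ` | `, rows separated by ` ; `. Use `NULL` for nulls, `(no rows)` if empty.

809 | 4 ; 650 | 4 ; 714 | 2

LEFT JOIN keeps every departments row; unmatched ones get NULL for employees columns.
Group by departments.id and compute COUNT(e.id). COUNT(col) of an all-NULL group is 0.
  1: ids {2, 3, 8, 22} → COUNT(e.id)=4
  2: ids {7, 17, 18, 30} → COUNT(e.id)=4
  3: ids {16, 21} → COUNT(e.id)=2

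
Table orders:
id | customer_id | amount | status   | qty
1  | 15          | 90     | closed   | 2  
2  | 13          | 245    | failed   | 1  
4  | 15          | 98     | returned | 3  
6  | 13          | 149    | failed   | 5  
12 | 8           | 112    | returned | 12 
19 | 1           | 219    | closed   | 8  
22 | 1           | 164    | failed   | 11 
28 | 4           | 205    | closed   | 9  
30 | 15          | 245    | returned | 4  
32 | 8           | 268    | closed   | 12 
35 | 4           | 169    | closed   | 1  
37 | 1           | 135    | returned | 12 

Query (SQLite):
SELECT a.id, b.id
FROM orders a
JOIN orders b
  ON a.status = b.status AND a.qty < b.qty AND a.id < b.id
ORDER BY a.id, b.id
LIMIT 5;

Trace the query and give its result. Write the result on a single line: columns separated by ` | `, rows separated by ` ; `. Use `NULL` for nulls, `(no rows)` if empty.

1 | 19 ; 1 | 28 ; 1 | 32 ; 2 | 6 ; 2 | 22

Pairs (a,b) with same status, a.qty < b.qty, a.id < b.id.
status groups: closed:{1,19,28,32,35} failed:{2,6,22} returned:{4,12,30,37}
Ordered by (a.id, b.id); first 5.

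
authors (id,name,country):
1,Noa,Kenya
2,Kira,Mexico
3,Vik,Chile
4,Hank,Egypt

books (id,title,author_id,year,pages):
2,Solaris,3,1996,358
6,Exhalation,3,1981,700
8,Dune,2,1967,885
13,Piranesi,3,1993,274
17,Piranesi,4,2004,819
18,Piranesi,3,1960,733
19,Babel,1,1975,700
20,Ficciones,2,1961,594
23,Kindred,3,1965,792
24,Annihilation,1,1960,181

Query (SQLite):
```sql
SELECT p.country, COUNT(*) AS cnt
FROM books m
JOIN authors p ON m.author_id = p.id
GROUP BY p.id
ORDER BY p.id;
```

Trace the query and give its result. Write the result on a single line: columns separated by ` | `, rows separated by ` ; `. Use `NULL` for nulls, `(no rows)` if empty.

Kenya | 2 ; Mexico | 2 ; Chile | 5 ; Egypt | 1

Join each books row to its authors via author_id.
Group joined rows by authors.id; compute COUNT(*) per group.
  1: ids {19, 24} → COUNT(*)=2
  2: ids {8, 20} → COUNT(*)=2
  3: ids {2, 6, 13, 18, 23} → COUNT(*)=5
  4: ids {17} → COUNT(*)=1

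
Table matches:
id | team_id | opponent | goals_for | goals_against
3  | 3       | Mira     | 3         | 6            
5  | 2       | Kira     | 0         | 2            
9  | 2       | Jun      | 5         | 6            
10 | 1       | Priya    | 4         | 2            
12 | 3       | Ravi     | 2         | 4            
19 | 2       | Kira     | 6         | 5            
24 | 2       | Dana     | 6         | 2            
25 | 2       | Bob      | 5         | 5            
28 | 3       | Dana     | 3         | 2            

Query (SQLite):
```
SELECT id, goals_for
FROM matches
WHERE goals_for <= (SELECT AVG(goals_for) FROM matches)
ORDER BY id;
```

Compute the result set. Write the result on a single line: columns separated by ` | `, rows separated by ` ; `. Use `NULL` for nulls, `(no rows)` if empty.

3 | 3 ; 5 | 0 ; 12 | 2 ; 28 | 3

Scalar subquery: AVG(goals_for) over all matches rows = 3.777778 (≈; comparison uses full precision).
Keep rows where goals_for <= that value.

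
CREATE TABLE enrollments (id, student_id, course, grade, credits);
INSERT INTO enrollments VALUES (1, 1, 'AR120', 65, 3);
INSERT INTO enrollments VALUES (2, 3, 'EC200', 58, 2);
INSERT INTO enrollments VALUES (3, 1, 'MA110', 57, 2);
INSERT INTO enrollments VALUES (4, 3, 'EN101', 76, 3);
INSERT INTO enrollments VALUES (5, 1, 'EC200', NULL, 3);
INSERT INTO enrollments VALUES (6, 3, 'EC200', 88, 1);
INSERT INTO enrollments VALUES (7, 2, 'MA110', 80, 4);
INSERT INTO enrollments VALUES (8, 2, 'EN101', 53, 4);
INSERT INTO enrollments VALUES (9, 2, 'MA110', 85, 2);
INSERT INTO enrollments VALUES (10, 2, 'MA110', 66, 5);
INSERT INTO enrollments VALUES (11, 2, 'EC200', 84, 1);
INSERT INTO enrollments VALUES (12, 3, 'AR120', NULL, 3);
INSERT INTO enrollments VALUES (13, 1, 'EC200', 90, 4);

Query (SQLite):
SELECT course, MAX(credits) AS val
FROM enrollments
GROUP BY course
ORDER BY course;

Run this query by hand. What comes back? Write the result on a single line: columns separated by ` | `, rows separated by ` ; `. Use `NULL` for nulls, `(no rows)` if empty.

Partition enrollments by course; compute MAX(credits) within each group.
  AR120: ids {1, 12} → MAX(credits)=3
  EC200: ids {2, 5, 6, 11, 13} → MAX(credits)=4
  EN101: ids {4, 8} → MAX(credits)=4
  MA110: ids {3, 7, 9, 10} → MAX(credits)=5

AR120 | 3 ; EC200 | 4 ; EN101 | 4 ; MA110 | 5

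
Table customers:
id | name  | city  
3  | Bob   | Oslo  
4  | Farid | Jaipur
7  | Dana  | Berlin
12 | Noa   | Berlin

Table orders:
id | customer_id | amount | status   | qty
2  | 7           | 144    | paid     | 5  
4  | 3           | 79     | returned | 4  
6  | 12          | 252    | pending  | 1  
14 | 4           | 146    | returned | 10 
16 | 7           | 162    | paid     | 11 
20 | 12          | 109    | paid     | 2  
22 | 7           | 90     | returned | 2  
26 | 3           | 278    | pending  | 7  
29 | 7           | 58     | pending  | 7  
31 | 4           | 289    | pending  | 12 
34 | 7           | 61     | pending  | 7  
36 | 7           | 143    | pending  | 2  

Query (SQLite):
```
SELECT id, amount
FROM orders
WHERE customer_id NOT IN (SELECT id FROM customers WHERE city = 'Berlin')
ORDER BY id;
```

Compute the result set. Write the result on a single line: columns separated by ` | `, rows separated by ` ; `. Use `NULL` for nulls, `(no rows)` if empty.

4 | 79 ; 14 | 146 ; 26 | 278 ; 31 | 289

Inner query: customers.id where city = 'Berlin'.
Outer: keep orders rows whose customer_id is not in that set.
Inner query → {7, 12}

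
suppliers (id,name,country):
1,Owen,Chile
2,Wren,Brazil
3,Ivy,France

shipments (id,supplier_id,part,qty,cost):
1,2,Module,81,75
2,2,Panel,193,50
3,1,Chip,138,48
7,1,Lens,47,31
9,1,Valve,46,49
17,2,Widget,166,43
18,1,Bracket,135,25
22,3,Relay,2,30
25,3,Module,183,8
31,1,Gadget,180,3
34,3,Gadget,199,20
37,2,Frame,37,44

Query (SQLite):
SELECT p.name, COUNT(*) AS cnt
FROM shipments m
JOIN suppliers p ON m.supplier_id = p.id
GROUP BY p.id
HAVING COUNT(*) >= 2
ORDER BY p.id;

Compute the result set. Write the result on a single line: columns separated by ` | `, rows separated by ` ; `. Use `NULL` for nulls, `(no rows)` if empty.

Owen | 5 ; Wren | 4 ; Ivy | 3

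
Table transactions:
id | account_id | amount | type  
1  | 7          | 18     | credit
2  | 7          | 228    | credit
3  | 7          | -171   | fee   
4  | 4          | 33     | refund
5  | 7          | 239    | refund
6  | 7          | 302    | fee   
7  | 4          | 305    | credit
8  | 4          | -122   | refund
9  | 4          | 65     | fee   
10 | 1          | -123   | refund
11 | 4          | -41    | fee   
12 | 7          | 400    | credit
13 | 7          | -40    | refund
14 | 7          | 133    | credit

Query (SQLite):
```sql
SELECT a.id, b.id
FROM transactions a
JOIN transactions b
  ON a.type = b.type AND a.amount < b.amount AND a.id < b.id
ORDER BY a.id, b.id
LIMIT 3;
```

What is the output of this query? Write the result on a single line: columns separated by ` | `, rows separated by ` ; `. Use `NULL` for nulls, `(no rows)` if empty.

1 | 2 ; 1 | 7 ; 1 | 12

Pairs (a,b) with same type, a.amount < b.amount, a.id < b.id.
type groups: credit:{1,2,7,12,14} fee:{3,6,9,11} refund:{4,5,8,10,13}
Ordered by (a.id, b.id); first 3.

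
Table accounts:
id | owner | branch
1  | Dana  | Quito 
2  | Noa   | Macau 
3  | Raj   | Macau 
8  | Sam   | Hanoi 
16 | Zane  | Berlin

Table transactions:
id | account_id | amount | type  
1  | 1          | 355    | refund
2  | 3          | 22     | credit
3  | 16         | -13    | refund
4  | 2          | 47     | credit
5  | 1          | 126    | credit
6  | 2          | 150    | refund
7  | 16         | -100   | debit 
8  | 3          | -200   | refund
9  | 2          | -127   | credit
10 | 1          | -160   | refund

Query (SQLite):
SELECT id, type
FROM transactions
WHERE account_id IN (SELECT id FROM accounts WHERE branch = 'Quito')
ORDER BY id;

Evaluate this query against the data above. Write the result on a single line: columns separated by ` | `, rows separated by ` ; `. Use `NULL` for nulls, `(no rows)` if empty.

1 | refund ; 5 | credit ; 10 | refund

Inner query: accounts.id where branch = 'Quito'.
Outer: keep transactions rows whose account_id is in that set.
Inner query → {1}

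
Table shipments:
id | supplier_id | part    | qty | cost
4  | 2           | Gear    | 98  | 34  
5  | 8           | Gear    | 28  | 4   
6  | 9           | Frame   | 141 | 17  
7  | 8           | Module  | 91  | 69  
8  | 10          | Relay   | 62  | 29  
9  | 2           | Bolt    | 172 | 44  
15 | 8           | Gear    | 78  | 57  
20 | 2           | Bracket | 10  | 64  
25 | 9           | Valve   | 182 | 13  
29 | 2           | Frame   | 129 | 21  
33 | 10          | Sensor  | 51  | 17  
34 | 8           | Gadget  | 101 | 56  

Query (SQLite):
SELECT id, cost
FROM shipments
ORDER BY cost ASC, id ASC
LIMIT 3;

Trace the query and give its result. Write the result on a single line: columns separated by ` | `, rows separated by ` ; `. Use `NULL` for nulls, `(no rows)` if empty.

Sort by cost asc, tiebreak id asc: (4, id=5), (13, id=25), (17, id=6), (17, id=33), (21, id=29), (29, id=8) …. Take first 3.

5 | 4 ; 25 | 13 ; 6 | 17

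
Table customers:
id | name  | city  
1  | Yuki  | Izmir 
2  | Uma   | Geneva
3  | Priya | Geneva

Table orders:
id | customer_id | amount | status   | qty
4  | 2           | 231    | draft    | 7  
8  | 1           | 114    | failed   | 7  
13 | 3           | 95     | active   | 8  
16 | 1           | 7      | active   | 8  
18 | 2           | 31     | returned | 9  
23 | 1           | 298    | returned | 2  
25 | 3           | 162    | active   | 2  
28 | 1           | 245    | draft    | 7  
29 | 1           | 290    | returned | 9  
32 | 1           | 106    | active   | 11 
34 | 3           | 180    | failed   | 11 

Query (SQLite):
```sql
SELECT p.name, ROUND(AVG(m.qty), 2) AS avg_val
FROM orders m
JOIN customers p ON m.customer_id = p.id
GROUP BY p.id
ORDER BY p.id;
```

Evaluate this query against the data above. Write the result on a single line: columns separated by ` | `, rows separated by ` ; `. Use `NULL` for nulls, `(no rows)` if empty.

Yuki | 7.33 ; Uma | 8 ; Priya | 7

Join each orders row to its customers via customer_id.
Group joined rows by customers.id; compute ROUND(AVG(m.qty), 2) per group.
  1: ids {8, 16, 23, 28, 29, 32} → ROUND(AVG(m.qty), 2)=7.33
  2: ids {4, 18} → ROUND(AVG(m.qty), 2)=8
  3: ids {13, 25, 34} → ROUND(AVG(m.qty), 2)=7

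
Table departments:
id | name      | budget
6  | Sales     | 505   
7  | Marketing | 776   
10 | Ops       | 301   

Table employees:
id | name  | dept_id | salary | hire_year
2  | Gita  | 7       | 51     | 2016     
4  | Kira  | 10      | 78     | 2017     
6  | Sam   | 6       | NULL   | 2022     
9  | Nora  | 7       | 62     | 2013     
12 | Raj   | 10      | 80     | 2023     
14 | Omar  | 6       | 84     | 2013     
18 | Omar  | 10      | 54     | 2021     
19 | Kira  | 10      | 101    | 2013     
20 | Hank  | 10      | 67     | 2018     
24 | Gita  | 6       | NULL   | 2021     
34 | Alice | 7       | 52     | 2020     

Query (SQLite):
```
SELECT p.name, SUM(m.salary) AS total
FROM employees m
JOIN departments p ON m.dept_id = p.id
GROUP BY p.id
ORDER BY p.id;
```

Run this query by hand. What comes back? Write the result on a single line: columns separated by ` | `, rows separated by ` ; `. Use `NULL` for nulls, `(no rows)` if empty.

Sales | 84 ; Marketing | 165 ; Ops | 380

Join each employees row to its departments via dept_id.
Group joined rows by departments.id; compute SUM(m.salary) per group.
  6: ids {6, 14, 24} → SUM(m.salary)=84
  7: ids {2, 9, 34} → SUM(m.salary)=165
  10: ids {4, 12, 18, 19, 20} → SUM(m.salary)=380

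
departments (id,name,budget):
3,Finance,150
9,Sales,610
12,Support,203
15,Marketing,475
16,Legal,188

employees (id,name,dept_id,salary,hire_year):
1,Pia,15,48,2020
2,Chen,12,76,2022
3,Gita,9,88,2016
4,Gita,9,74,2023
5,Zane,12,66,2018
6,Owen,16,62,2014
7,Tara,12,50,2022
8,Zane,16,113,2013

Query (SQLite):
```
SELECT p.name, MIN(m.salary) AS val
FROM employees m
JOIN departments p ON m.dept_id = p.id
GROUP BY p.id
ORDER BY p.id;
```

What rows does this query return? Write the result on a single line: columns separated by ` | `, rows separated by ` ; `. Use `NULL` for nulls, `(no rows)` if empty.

Join each employees row to its departments via dept_id.
Group joined rows by departments.id; compute MIN(m.salary) per group.
  9: ids {3, 4} → MIN(m.salary)=74
  12: ids {2, 5, 7} → MIN(m.salary)=50
  15: ids {1} → MIN(m.salary)=48
  16: ids {6, 8} → MIN(m.salary)=62

Sales | 74 ; Support | 50 ; Marketing | 48 ; Legal | 62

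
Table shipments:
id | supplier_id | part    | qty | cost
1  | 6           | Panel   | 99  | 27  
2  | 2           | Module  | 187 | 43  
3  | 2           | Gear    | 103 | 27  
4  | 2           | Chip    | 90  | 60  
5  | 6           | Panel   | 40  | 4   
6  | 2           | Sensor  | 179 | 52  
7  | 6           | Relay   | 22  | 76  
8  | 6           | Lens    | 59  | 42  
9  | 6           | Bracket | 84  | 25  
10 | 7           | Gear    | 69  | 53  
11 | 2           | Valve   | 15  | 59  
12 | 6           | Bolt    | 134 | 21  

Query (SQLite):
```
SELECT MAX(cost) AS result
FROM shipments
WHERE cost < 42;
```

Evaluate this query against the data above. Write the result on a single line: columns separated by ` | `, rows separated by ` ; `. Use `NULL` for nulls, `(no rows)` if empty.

27

Rows where cost < 42 → cost values: [27, 27, 4, 25, 21].
MAX of non-NULL values = 27.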